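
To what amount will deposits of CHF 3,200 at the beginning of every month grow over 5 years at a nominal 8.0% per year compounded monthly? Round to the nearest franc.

CHF 236,693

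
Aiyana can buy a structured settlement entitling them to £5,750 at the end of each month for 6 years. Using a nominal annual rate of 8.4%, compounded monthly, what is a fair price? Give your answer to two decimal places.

With 12 periods per year: i = 0.007, n = 72.
Annuity factor a(72|0.007) = 56.404141; PV = 5750 × 56.404141 = 324,323.8079

£324,323.81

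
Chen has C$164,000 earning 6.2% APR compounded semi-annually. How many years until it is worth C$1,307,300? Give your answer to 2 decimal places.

34.00 years

Periodic rate i = 0.062/2 = 0.031.
(1+i)^n = 1.3073e+06/164000 = 7.97134, so n = ln 7.97134 / ln 1.031 = 67.9956 half-years
= 67.9956/2 years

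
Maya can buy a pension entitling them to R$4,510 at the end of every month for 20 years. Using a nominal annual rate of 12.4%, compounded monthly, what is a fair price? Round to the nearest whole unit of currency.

R$399,434

With 12 periods per year: i = 0.0103333, n = 240.
PV = 4510 × [1 − (1+0.0103333)^(−240)] / 0.0103333 = 4510 × 88.566220 = 399,433.6507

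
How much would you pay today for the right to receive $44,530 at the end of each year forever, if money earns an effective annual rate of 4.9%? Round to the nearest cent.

$908,775.51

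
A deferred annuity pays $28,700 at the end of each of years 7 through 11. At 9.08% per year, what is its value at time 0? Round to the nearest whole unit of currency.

Value one period before first payment (t=6): 28700 × [1 − (1+0.0908)^(−5)] / 0.0908 = 28700 × 3.881591 = 111,401.6546
Discount back 6 years: 111,401.6546 × (1+0.0908)^(−6) = 111,401.6546 × 0.593648 = 66,133.4023

$66,133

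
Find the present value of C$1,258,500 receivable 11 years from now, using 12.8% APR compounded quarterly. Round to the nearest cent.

Periodic rate i = 0.128/4 = 0.032; n = 11 × 4 = 44 periods.
PV = 1,258,500 / (1 + 0.032)^44 = 1,258,500 / 3.998588 = 314,736.0855

C$314,736.09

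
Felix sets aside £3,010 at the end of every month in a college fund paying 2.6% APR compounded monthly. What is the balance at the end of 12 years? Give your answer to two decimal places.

i = 0.026/12 = 0.00216667 per month; n = 12·12 = 144.
FV = 3010 × [(1+0.00216667)^144 − 1] / 0.00216667 = 3010 × 168.781697 = 508,032.9074

£508,032.91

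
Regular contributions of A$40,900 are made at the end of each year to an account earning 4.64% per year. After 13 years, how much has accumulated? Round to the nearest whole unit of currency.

Accumulation factor s(13|0.0464) = 17.312726; FV = 40900 × 17.312726 = 708,090.4736

A$708,090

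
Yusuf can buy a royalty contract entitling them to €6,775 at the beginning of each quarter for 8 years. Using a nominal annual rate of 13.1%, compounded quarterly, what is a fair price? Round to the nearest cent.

€137,464.23

Periodic rate i = 0.131/4 = 0.03275; n = 8 × 4 = 32 periods.
PV = 6775 × [1 − (1+0.03275)^(−32)] / 0.03275 × (1+i) = 6775 × 20.289923 = 137,464.2267
(annuity-due: payments at period start, so ×(1+i).)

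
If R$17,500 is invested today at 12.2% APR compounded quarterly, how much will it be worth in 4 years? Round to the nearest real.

i = 0.122/4 = 0.0305 per quarter; n = 4·4 = 16.
FV = 17,500 × (1 + 0.0305)^16 = 28,301.2740

R$28,301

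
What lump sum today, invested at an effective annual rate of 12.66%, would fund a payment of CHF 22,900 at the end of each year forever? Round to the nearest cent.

CHF 180,884.68

PV = PMT / i = 22900 / 0.1266 = 180,884.6761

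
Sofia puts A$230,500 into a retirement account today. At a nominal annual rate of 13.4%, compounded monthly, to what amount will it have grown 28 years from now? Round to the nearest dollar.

A$9,618,627

i = 0.134/12 = 0.0111667 per month; n = 28·12 = 336.
230,500 × (1+0.0111667)^336 = 230,500 × 41.729403 = 9,618,627.4082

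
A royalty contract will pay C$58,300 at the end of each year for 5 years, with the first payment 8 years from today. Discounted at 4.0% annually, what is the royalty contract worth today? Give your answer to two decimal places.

Value one period before first payment (t=7): 58300 × [1 − (1+0.04)^(−5)] / 0.04 = 58300 × 4.451822 = 259,541.2419
Discount back 7 years: 259,541.2419 × (1+0.04)^(−7) = 259,541.2419 × 0.759918 = 197,230.0130

C$197,230.01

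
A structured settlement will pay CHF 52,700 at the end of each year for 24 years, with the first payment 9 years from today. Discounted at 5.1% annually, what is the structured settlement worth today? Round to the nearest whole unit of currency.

Value one period before first payment (t=8): 52700 × [1 − (1+0.051)^(−24)] / 0.051 = 52700 × 13.665405 = 720,166.8652
PV₀ = 720,166.8652 / (1+0.051)^8 = 720,166.8652 / 1.488750 = 483,739.3396

CHF 483,739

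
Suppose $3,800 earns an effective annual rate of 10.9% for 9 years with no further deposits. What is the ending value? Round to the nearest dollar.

$9,642

FV = 3,800 × (1 + 0.109)^9 = 9,642.0085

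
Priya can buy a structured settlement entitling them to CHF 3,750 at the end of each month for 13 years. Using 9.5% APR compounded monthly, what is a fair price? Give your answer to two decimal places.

CHF 335,248.81

Periodic rate i = 0.095/12 = 0.00791667; n = 13 × 12 = 156 periods.
PV = 3750 × [1 − (1+0.00791667)^(−156)] / 0.00791667 = 3750 × 89.399684 = 335,248.8134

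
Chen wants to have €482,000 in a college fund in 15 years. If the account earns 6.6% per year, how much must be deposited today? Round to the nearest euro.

PV = FV·(1+i)^(−n) = 482,000 × 0.383391 = 184,794.4688

€184,794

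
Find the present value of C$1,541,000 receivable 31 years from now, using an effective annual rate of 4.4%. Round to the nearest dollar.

C$405,590

Discount factor = (1+0.044)^(−31) = 0.263199; PV = 1,541,000 × 0.263199 = 405,589.9452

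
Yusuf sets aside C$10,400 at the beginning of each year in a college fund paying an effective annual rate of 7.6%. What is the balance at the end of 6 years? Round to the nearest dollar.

FV = PMT · [(1+i)^n − 1] / i × (1+i) = 10400 · 7.814243 = 81,268.1242
Payments are at the start of each period, so multiply by (1+i).

C$81,268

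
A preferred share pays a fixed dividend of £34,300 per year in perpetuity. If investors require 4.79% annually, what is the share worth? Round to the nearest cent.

PV = PMT / i = 34300 / 0.0479 = 716,075.1566

£716,075.16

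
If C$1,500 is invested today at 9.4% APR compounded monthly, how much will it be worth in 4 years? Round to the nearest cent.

i = 0.094/12 = 0.00783333 per month; n = 4·12 = 48.
FV = 1,500 × (1 + 0.00783333)^48 = 2,181.4725

C$2,181.47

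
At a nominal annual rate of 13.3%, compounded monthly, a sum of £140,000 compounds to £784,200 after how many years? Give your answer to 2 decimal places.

Periodic rate i = 0.133/12 = 0.0110833.
n = ln(784200/140000) / ln(1+0.0110833) = ln(5.60143) / 0.011022 = 156.3205 months
= 156.3205/12 years

13.03 years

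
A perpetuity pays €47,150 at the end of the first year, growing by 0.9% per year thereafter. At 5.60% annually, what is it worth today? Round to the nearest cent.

PV = D₁/(r − g) = 47150/(0.056 − 0.009) = 1,003,191.4894

€1,003,191.49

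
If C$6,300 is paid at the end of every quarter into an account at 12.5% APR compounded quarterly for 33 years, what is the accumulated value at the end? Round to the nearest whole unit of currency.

With 4 periods per year: i = 0.03125, n = 132.
FV = PMT · [(1+i)^n − 1] / i = 6300 · 1826.629834 = 11,507,767.9536

C$11,507,768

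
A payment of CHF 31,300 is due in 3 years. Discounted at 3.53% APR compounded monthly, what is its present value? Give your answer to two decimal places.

CHF 28,159.18

With 12 periods per year: i = 0.00294167, n = 36.
Discount factor = (1+0.00294167)^(−36) = 0.899654; PV = 31,300 × 0.899654 = 28,159.1840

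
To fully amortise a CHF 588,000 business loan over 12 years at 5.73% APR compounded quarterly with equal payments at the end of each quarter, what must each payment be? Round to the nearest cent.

CHF 17,024.62

With 4 periods per year: i = 0.014325, n = 48.
PMT = 588000 / ( [1 − (1+0.014325)^(−48)] / 0.014325 ) = 588000 / 34.538216 = 17,024.6200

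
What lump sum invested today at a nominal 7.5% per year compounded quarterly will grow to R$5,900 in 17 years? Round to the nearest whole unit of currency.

Periodic rate i = 0.075/4 = 0.01875; n = 17 × 4 = 68 periods.
PV = FV·(1+i)^(−n) = 5,900 × 0.282749 = 1,668.2216

R$1,668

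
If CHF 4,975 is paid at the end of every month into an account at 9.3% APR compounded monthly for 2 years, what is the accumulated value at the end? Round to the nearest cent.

Periodic rate i = 0.093/12 = 0.00775; n = 2 × 12 = 24 periods.
Accumulation factor s(24|0.00775) = 26.265670; FV = 4975 × 26.265670 = 130,671.7078

CHF 130,671.71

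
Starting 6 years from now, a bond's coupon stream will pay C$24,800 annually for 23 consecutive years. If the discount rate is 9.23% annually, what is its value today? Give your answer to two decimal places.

C$150,116.92

PV at t=5 (ordinary 23-year annuity): 24800 × a(23|0.0923) = 24800 × 9.412124 = 233,420.6779
PV₀ = 233,420.6779 / (1+0.0923)^5 = 233,420.6779 / 1.554926 = 150,116.9243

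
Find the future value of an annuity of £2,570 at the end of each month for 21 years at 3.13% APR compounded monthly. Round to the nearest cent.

Periodic rate i = 0.0313/12 = 0.00260833; n = 21 × 12 = 252 periods.
FV = PMT · [(1+i)^n − 1] / i = 2570 · 355.753967 = 914,287.6951

£914,287.70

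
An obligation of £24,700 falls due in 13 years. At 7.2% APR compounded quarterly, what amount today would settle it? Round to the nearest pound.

i = 0.072/4 = 0.018 per quarter; n = 13·4 = 52.
Discount factor = (1+0.018)^(−52) = 0.395472; PV = 24,700 × 0.395472 = 9,768.1540

£9,768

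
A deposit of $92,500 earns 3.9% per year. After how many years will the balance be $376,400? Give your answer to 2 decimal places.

36.68 years

(1+i)^n = 376400/92500 = 4.06919, so n = ln 4.06919 / ln 1.039 = 36.6830 years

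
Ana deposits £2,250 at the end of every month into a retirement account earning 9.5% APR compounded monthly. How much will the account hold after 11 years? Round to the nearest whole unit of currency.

£520,595

With 12 periods per year: i = 0.00791667, n = 132.
FV = 2250 × [(1+0.00791667)^132 − 1] / 0.00791667 = 2250 × 231.375495 = 520,594.8644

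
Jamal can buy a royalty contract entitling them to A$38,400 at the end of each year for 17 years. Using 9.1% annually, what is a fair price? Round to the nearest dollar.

PV = PMT · [1 − (1+i)^(−n)] / i = 38400 · 8.489023 = 325,978.4997

A$325,978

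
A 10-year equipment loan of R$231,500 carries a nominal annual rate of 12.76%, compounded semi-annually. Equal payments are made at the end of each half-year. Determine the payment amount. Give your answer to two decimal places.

Periodic rate i = 0.1276/2 = 0.0638; n = 10 × 2 = 20 periods.
PMT = 231500 / ( [1 − (1+0.0638)^(−20)] / 0.0638 ) = 231500 / 11.124314 = 20,810.2714

R$20,810.27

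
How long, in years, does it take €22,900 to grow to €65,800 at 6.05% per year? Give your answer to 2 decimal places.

17.97 years

(1+i)^n = 65800/22900 = 2.87336, so n = ln 2.87336 / ln 1.0605 = 17.9686 years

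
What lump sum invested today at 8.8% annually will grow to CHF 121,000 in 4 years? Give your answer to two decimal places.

CHF 86,351.48

Discount factor = (1+0.088)^(−4) = 0.713649; PV = 121,000 × 0.713649 = 86,351.4807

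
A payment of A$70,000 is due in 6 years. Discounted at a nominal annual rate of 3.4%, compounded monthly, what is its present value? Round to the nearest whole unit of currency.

Periodic rate i = 0.034/12 = 0.00283333; n = 6 × 12 = 72 periods.
PV = FV·(1+i)^(−n) = 70,000 × 0.815698 = 57,098.8341

A$57,099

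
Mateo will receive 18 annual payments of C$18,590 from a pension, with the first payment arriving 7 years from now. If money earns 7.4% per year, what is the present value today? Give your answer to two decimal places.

PV at t=6 (ordinary 18-year annuity): 18590 × a(18|0.074) = 18590 × 9.775067 = 181,718.4885
PV₀ = 181,718.4885 / (1+0.074)^6 = 181,718.4885 / 1.534708 = 118,405.9230

C$118,405.92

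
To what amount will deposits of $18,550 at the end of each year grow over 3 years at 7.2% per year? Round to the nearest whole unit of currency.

$59,753

FV = PMT · [(1+i)^n − 1] / i = 18550 · 3.221184 = 59,752.9632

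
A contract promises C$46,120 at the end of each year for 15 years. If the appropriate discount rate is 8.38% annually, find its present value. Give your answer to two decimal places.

C$385,766.24

Annuity factor a(15|0.0838) = 8.364402; PV = 46120 × 8.364402 = 385,766.2388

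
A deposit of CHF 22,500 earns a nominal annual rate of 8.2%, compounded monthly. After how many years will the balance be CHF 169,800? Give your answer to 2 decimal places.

Periodic rate i = 0.082/12 = 0.00683333.
n = ln(169800/22500) / ln(1+0.00683333) = ln(7.54667) / 0.006810 = 296.7810 months
= 296.7810/12 years

24.73 years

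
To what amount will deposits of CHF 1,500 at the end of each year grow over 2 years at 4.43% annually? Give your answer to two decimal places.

CHF 3,066.45

FV = 1500 × [(1+0.0443)^2 − 1] / 0.0443 = 1500 × 2.044300 = 3,066.4500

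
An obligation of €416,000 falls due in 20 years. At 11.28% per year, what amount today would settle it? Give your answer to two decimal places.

Discount factor = (1+0.1128)^(−20) = 0.117939; PV = 416,000 × 0.117939 = 49,062.6488

€49,062.65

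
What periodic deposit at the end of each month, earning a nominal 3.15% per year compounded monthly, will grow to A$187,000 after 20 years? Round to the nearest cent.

i = 0.0315/12 = 0.002625 per month; n = 20·12 = 240.
FV-annuity factor = 333.737669; PMT = 187000 / 333.737669 = 560.3203

A$560.32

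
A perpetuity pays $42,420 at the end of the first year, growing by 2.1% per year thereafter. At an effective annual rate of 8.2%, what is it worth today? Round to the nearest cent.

PV = PMT / (i − g) = 42420 / (0.082 − 0.021) = 42420 / 0.061000 = 695,409.8361

$695,409.84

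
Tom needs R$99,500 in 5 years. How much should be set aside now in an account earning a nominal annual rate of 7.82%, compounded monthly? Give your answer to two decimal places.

i = 0.0782/12 = 0.00651667 per month; n = 5·12 = 60.
PV = FV·(1+i)^(−n) = 99,500 × 0.677239 = 67,385.2495

R$67,385.25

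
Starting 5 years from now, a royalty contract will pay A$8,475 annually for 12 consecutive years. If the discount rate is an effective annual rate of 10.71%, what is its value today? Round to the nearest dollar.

PV at t=4 (ordinary 12-year annuity): 8475 × a(12|0.1071) = 8475 × 6.583040 = 55,791.2670
Discount back 4 years: 55,791.2670 × (1+0.1071)^(−4) = 55,791.2670 × 0.665660 = 37,138.0265

A$37,138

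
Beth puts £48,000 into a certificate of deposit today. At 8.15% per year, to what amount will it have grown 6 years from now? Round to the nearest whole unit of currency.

FV = PV·(1+i)^n = 48,000 × 1.600144 = 76,806.9253

£76,807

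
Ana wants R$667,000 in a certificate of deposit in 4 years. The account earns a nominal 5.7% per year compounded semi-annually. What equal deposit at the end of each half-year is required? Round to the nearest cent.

i = 0.057/2 = 0.0285 per half-year; n = 4·2 = 8.
FV-annuity factor = 8.845144; PMT = 667000 / 8.845144 = 75,408.6091

R$75,408.61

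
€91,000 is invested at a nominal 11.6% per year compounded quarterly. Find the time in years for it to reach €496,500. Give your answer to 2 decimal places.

14.84 years

Periodic rate i = 0.116/4 = 0.029.
(1+i)^n = 496500/91000 = 5.45604, so n = ln 5.45604 / ln 1.029 = 59.3520 quarters
= 59.3520/4 years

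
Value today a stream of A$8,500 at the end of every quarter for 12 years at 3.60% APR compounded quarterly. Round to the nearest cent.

Periodic rate i = 0.036/4 = 0.009; n = 12 × 4 = 48 periods.
Annuity factor a(48|0.009) = 38.837208; PV = 8500 × 38.837208 = 330,116.2652

A$330,116.27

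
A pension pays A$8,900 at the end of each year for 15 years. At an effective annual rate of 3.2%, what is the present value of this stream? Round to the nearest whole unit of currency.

A$104,727

PV = PMT · [1 − (1+i)^(−n)] / i = 8900 · 11.767057 = 104,726.8064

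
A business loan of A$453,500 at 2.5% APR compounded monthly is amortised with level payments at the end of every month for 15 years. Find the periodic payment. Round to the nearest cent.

Periodic rate i = 0.025/12 = 0.00208333; n = 15 × 12 = 180 periods.
Annuity-PV factor = 149.972433; PMT = 453500 / 149.972433 = 3,023.8891

A$3,023.89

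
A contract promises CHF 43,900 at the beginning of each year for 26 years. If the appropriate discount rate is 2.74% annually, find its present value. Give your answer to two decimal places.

CHF 830,963.45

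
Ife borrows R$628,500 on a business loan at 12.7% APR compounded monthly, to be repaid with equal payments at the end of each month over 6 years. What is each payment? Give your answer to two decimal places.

i = 0.127/12 = 0.0105833 per month; n = 6·12 = 72.
PMT = 628500 / ( [1 − (1+0.0105833)^(−72)] / 0.0105833 ) = 628500 / 50.210591 = 12,517.2795

R$12,517.28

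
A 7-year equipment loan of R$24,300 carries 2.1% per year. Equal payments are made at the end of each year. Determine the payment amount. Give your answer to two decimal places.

R$3,769.09

Annuity-PV factor = 6.447185; PMT = 24300 / 6.447185 = 3,769.0866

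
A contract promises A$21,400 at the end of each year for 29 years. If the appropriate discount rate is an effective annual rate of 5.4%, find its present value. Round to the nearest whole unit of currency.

Annuity factor a(29|0.054) = 14.489229; PV = 21400 × 14.489229 = 310,069.4905

A$310,069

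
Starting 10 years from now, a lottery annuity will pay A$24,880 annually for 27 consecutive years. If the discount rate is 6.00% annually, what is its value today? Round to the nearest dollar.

PV at t=9 (ordinary 27-year annuity): 24880 × a(27|0.06) = 24880 × 13.210534 = 328,678.0894
Discount back 9 years: 328,678.0894 × (1+0.06)^(−9) = 328,678.0894 × 0.591898 = 194,544.0561

A$194,544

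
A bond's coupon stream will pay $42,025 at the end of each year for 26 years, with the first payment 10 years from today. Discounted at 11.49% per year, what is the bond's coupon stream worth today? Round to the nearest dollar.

PV at t=9 (ordinary 26-year annuity): 42025 × a(26|0.1149) = 42025 × 8.188530 = 344,122.9594
Discount back 9 years: 344,122.9594 × (1+0.1149)^(−9) = 344,122.9594 × 0.375731 = 129,297.5840

$129,298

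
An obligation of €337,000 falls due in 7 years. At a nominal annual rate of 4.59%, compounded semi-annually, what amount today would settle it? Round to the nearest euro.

€245,283

With 2 periods per year: i = 0.02295, n = 14.
PV = 337,000 / (1 + 0.02295)^14 = 337,000 / 1.373921 = 245,283.4281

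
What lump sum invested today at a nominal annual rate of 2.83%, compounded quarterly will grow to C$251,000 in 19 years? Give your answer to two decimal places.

i = 0.0283/4 = 0.007075 per quarter; n = 19·4 = 76.
PV = FV·(1+i)^(−n) = 251,000 × 0.585197 = 146,884.4361

C$146,884.44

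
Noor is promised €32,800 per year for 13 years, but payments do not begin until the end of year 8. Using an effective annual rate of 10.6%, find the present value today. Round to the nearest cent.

€111,601.92

PV at t=7 (ordinary 13-year annuity): 32800 × a(13|0.106) = 32800 × 6.887850 = 225,921.4924
Discount back 7 years: 225,921.4924 × (1+0.106)^(−7) = 225,921.4924 × 0.493985 = 111,601.9183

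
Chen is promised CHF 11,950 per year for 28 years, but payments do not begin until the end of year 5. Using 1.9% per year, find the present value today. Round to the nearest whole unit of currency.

CHF 238,952

PV at t=4 (ordinary 28-year annuity): 11950 × a(28|0.019) = 11950 × 21.559576 = 257,636.9354
PV₀ = 257,636.9354 / (1+0.019)^4 = 257,636.9354 / 1.078194 = 238,952.3954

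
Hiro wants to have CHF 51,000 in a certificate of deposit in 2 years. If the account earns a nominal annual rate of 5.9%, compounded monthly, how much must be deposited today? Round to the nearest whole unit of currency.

With 12 periods per year: i = 0.00491667, n = 24.
PV = FV·(1+i)^(−n) = 51,000 × 0.888953 = 45,336.6052

CHF 45,337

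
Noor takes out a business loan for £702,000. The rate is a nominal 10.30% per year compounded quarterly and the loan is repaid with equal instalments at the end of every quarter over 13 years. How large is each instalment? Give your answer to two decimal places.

i = 0.103/4 = 0.02575 per quarter; n = 13·4 = 52.
PMT = 702000 / ( [1 − (1+0.02575)^(−52)] / 0.02575 ) = 702000 / 28.482018 = 24,647.1302

£24,647.13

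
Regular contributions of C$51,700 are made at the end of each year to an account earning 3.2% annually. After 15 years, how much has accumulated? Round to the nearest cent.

FV = 51700 × [(1+0.032)^15 − 1] / 0.032 = 51700 × 18.873972 = 975,784.3664

C$975,784.37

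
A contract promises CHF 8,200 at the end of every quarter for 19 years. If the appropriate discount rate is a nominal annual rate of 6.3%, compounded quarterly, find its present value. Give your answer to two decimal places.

With 4 periods per year: i = 0.01575, n = 76.
PV = 8200 × [1 − (1+0.01575)^(−76)] / 0.01575 = 8200 × 44.131398 = 361,877.4619

CHF 361,877.46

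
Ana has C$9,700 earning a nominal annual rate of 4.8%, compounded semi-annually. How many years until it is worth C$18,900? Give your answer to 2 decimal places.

14.06 years

Periodic rate i = 0.048/2 = 0.024.
n = ln(18900/9700) / ln(1+0.024) = ln(1.94845) / 0.023717 = 28.1254 half-years
= 28.1254/2 years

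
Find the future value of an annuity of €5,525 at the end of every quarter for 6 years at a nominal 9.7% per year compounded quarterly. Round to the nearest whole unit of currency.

Periodic rate i = 0.097/4 = 0.02425; n = 6 × 4 = 24 periods.
FV = 5525 × [(1+0.02425)^24 − 1] / 0.02425 = 5525 × 32.050672 = 177,079.9643

€177,080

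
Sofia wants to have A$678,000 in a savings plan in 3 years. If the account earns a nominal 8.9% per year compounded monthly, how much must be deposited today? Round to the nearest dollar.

A$519,638

Periodic rate i = 0.089/12 = 0.00741667; n = 3 × 12 = 36 periods.
Discount factor = (1+0.00741667)^(−36) = 0.766428; PV = 678,000 × 0.766428 = 519,638.0671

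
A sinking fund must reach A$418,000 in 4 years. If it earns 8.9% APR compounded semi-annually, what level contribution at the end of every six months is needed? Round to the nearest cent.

i = 0.089/2 = 0.0445 per half-year; n = 4·2 = 8.
FV-annuity factor = 9.363287; PMT = 418000 / 9.363287 = 44,642.4422

A$44,642.44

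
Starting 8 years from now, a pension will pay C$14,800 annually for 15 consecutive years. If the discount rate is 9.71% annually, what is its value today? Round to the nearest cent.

C$59,830.59

PV at t=7 (ordinary 15-year annuity): 14800 × a(15|0.0971) = 14800 × 7.733660 = 114,458.1701
PV₀ = 114,458.1701 / (1+0.0971)^7 = 114,458.1701 / 1.913038 = 59,830.5910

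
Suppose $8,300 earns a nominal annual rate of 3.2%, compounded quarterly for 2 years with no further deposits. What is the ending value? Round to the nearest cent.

$8,846.31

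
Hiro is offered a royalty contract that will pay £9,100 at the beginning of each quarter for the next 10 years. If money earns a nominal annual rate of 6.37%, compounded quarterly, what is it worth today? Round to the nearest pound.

i = 0.0637/4 = 0.015925 per quarter; n = 10·4 = 40.
PV = PMT · [1 − (1+i)^(−n)] / i × (1+i) = 9100 · 29.885245 = 271,955.7340
(annuity-due: payments at period start, so ×(1+i).)

£271,956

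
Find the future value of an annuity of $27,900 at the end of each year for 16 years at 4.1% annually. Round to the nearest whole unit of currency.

FV = 27900 × [(1+0.041)^16 − 1] / 0.041 = 27900 × 22.000124 = 613,803.4558

$613,803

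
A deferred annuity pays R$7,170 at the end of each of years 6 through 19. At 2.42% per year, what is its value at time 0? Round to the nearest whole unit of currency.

R$74,792

Value one period before first payment (t=5): 7170 × [1 − (1+0.0242)^(−14)] / 0.0242 = 7170 × 11.755956 = 84,290.2040
Discount back 5 years: 84,290.2040 × (1+0.0242)^(−5) = 84,290.2040 × 0.887312 = 74,791.6729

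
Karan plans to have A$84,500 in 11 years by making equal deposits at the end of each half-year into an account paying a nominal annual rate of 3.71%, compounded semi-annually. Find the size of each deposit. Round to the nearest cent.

A$3,145.36

With 2 periods per year: i = 0.01855, n = 22.
FV-annuity factor = 26.864949; PMT = 84500 / 26.864949 = 3,145.3623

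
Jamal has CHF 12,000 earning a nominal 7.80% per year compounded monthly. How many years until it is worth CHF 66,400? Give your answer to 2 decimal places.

Periodic rate i = 0.078/12 = 0.0065.
n = ln(66400/12000) / ln(1+0.0065) = ln(5.53333) / 0.006479 = 264.0530 months
= 264.0530/12 years

22.00 years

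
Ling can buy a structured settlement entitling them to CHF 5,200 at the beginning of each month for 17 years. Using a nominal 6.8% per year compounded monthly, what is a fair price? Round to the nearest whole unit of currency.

CHF 631,438

With 12 periods per year: i = 0.00566667, n = 204.
PV = PMT · [1 − (1+i)^(−n)] / i × (1+i) = 5200 · 121.430466 = 631,438.4219
(Beginning-of-period payments → annuity-due factor ×(1+i).)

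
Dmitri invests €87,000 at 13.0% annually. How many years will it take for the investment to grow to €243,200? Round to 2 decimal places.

8.41 years

n = ln(243200/87000) / ln(1+0.13) = ln(2.79540) / 0.122218 = 8.4110 years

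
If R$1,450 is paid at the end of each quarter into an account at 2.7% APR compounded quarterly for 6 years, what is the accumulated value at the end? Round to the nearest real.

Periodic rate i = 0.027/4 = 0.00675; n = 6 × 4 = 24 periods.
FV = 1450 × [(1+0.00675)^24 − 1] / 0.00675 = 1450 × 25.958577 = 37,639.9361

R$37,640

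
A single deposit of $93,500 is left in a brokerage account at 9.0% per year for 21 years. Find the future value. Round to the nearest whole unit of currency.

$571,174

FV = PV·(1+i)^n = 93,500 × 6.108808 = 571,173.5234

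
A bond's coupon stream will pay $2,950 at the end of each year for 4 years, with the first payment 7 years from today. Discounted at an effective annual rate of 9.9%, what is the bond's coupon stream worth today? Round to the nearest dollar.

Value one period before first payment (t=6): 2950 × [1 − (1+0.099)^(−4)] / 0.099 = 2950 × 3.176739 = 9,371.3813
PV₀ = 9,371.3813 / (1+0.099)^6 = 9,371.3813 / 1.761920 = 5,318.8465

$5,319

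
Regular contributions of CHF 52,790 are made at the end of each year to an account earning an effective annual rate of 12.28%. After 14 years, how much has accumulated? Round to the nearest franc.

Accumulation factor s(14|0.1228) = 33.069778; FV = 52790 × 33.069778 = 1,745,753.5846

CHF 1,745,754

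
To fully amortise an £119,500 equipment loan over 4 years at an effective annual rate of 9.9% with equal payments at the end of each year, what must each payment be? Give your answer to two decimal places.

£37,617.19

PMT = 119500 / ( [1 − (1+0.099)^(−4)] / 0.099 ) = 119500 / 3.176739 = 37,617.1865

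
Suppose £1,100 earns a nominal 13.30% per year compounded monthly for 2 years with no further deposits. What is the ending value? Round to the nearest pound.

i = 0.133/12 = 0.0110833 per month; n = 2·12 = 24.
FV = PV·(1+i)^n = 1,100 × 1.302827 = 1,433.1100

£1,433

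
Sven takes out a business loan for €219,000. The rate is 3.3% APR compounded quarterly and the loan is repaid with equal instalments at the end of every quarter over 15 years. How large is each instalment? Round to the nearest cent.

€4,642.33

Periodic rate i = 0.033/4 = 0.00825; n = 15 × 4 = 60 periods.
Annuity-PV factor = 47.174542; PMT = 219000 / 47.174542 = 4,642.3344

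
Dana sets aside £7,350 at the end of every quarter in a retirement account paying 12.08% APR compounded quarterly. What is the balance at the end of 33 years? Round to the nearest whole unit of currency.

£12,113,946

With 4 periods per year: i = 0.0302, n = 132.
Accumulation factor s(132|0.0302) = 1648.155889; FV = 7350 × 1648.155889 = 12,113,945.7853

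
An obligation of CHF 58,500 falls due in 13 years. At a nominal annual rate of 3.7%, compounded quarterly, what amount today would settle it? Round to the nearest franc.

With 4 periods per year: i = 0.00925, n = 52.
Discount factor = (1+0.00925)^(−52) = 0.619533; PV = 58,500 × 0.619533 = 36,242.6918

CHF 36,243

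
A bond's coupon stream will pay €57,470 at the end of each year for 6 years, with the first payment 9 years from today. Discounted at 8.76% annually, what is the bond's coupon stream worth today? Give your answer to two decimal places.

€132,633.45

Value one period before first payment (t=8): 57470 × [1 − (1+0.0876)^(−6)] / 0.0876 = 57470 × 4.518200 = 259,660.9514
PV₀ = 259,660.9514 / (1+0.0876)^8 = 259,660.9514 / 1.957734 = 132,633.4458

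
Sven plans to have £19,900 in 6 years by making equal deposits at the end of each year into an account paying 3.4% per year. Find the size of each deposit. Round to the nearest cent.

PMT = 19900 / ( [(1+0.034)^6 − 1] / 0.034 ) = 19900 / 6.533718 = 3,045.7392

£3,045.74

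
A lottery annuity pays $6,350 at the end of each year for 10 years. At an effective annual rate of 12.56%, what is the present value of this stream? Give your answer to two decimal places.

Annuity factor a(10|0.1256) = 5.523021; PV = 6350 × 5.523021 = 35,071.1827

$35,071.18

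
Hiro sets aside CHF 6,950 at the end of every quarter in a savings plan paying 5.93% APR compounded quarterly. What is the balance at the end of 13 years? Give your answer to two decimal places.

i = 0.0593/4 = 0.014825 per quarter; n = 13·4 = 52.
FV = PMT · [(1+i)^n − 1] / i = 6950 · 77.538856 = 538,895.0525

CHF 538,895.05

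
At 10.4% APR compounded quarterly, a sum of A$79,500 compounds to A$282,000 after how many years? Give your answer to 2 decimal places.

12.33 years

Periodic rate i = 0.104/4 = 0.026.
n = ln(282000/79500) / ln(1+0.026) = ln(3.54717) / 0.025668 = 49.3284 quarters
= 49.3284/4 years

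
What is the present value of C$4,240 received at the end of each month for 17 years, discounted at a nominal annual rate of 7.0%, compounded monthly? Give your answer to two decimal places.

With 12 periods per year: i = 0.00583333, n = 204.
PV = PMT · [1 − (1+i)^(−n)] / i = 4240 · 119.095732 = 504,965.9032

C$504,965.90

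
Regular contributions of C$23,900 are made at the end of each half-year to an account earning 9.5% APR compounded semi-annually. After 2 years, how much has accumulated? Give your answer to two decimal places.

C$102,629.76

With 2 periods per year: i = 0.0475, n = 4.
Accumulation factor s(4|0.0475) = 4.294132; FV = 23900 × 4.294132 = 102,629.7589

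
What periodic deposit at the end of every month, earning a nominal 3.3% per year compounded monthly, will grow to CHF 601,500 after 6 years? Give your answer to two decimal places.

With 12 periods per year: i = 0.00275, n = 72.
FV-annuity factor = 79.502249; PMT = 601500 / 79.502249 = 7,565.8237

CHF 7,565.82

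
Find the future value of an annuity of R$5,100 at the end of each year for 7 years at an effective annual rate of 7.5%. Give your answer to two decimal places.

FV = 5100 × [(1+0.075)^7 − 1] / 0.075 = 5100 × 8.787322 = 44,815.3415

R$44,815.34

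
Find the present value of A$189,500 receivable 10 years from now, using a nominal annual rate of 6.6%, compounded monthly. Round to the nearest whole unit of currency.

Periodic rate i = 0.066/12 = 0.0055; n = 10 × 12 = 120 periods.
Discount factor = (1+0.0055)^(−120) = 0.517787; PV = 189,500 × 0.517787 = 98,120.6061

A$98,121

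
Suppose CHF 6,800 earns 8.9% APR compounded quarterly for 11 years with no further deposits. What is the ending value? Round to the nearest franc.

CHF 17,907

Periodic rate i = 0.089/4 = 0.02225; n = 11 × 4 = 44 periods.
6,800 × (1+0.02225)^44 = 6,800 × 2.633378 = 17,906.9722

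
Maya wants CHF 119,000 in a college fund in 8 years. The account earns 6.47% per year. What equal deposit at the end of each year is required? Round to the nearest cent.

CHF 11,821.98

PMT = 119000 / ( [(1+0.0647)^8 − 1] / 0.0647 ) = 119000 / 10.065993 = 11,821.9826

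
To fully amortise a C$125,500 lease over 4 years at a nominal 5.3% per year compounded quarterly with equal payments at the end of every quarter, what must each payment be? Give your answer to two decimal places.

i = 0.053/4 = 0.01325 per quarter; n = 4·4 = 16.
PMT = 125500 / ( [1 − (1+0.01325)^(−16)] / 0.01325 ) = 125500 / 14.332699 = 8,756.2013

C$8,756.20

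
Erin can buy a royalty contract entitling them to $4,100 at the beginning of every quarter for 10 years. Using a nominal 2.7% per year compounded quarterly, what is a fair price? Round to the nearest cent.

i = 0.027/4 = 0.00675 per quarter; n = 10·4 = 40.
PV = PMT · [1 − (1+i)^(−n)] / i × (1+i) = 4100 · 35.188176 = 144,271.5218
Payments are at the start of each period, so multiply by (1+i).

$144,271.52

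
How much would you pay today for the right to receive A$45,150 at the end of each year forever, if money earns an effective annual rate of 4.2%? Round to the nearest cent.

A$1,075,000.00

PV = PMT / i = 45150 / 0.042 = 1,075,000.0000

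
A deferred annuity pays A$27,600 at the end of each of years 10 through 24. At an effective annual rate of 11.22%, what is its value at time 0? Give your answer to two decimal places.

A$75,299.05

PV at t=9 (ordinary 15-year annuity): 27600 × a(15|0.1122) = 27600 × 7.104384 = 196,080.9948
PV₀ = 196,080.9948 / (1+0.1122)^9 = 196,080.9948 / 2.604030 = 75,299.0479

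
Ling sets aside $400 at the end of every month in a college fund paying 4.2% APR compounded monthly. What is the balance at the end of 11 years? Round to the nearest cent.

With 12 periods per year: i = 0.0035, n = 132.
FV = PMT · [(1+i)^n − 1] / i = 400 · 167.418719 = 66,967.4878

$66,967.49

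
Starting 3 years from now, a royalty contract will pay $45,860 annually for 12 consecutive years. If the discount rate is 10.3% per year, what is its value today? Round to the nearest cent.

$253,110.37

PV at t=2 (ordinary 12-year annuity): 45860 × a(12|0.103) = 45860 × 6.714705 = 307,936.3514
Discount back 2 years: 307,936.3514 × (1+0.103)^(−2) = 307,936.3514 × 0.821957 = 253,110.3678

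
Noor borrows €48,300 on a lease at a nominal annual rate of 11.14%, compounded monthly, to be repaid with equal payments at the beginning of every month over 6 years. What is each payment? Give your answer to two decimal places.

Periodic rate i = 0.1114/12 = 0.00928333; n = 6 × 12 = 72 periods.
Annuity-PV factor × (1+i) = 52.825845; PMT = 48300 / 52.825845 = 914.3252

€914.33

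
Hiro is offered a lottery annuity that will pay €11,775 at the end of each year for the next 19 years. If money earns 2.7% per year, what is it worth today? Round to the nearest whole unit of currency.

€173,230

PV = PMT · [1 − (1+i)^(−n)] / i = 11775 · 14.711711 = 173,230.3985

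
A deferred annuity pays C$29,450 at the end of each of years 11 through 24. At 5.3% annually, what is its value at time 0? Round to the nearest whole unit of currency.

C$170,642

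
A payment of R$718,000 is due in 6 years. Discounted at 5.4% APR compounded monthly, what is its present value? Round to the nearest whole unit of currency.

R$519,671

i = 0.054/12 = 0.0045 per month; n = 6·12 = 72.
PV = 718,000 / (1 + 0.0045)^72 = 718,000 / 1.381643 = 519,671.2444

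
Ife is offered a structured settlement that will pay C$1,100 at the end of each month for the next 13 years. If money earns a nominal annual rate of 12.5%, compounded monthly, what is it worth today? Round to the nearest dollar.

C$84,631

i = 0.125/12 = 0.0104167 per month; n = 13·12 = 156.
Annuity factor a(156|0.0104167) = 76.936921; PV = 1100 × 76.936921 = 84,630.6134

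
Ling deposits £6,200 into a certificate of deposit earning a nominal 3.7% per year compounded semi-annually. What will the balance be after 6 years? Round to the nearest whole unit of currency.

i = 0.037/2 = 0.0185 per half-year; n = 6·2 = 12.
6,200 × (1+0.0185)^12 = 6,200 × 1.246041 = 7,725.4554

£7,725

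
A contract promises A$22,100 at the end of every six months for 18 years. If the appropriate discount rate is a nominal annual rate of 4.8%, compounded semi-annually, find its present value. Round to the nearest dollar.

A$528,746

With 2 periods per year: i = 0.024, n = 36.
Annuity factor a(36|0.024) = 23.925167; PV = 22100 × 23.925167 = 528,746.1981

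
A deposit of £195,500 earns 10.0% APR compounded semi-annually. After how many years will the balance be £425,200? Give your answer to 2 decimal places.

7.96 years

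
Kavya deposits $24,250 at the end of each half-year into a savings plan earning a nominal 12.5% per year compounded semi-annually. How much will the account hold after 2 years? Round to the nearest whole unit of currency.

Periodic rate i = 0.125/2 = 0.0625; n = 2 × 2 = 4 periods.
FV = PMT · [(1+i)^n − 1] / i = 24250 · 4.390869 = 106,478.5767

$106,479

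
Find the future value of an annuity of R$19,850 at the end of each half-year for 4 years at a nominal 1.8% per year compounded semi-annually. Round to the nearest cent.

R$163,893.26

With 2 periods per year: i = 0.009, n = 8.
Accumulation factor s(8|0.009) = 8.256587; FV = 19850 × 8.256587 = 163,893.2599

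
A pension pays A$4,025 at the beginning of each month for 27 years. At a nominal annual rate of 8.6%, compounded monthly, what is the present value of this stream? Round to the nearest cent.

A$509,713.92

Periodic rate i = 0.086/12 = 0.00716667; n = 27 × 12 = 324 periods.
Annuity factor a(324|0.00716667) × (1+i) = 126.636998; PV = 4025 × 126.636998 = 509,713.9182
(annuity-due: payments at period start, so ×(1+i).)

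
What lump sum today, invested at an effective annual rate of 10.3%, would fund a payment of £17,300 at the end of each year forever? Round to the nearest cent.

PV = C/r = 17300/0.103 = 167,961.1650

£167,961.17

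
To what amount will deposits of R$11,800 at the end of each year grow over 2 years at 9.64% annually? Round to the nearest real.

FV = PMT · [(1+i)^n − 1] / i = 11800 · 2.096400 = 24,737.5200

R$24,738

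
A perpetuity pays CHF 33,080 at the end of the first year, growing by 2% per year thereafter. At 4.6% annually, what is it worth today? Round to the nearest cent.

PV = PMT / (i − g) = 33080 / (0.046 − 0.02) = 33080 / 0.026000 = 1,272,307.6923

CHF 1,272,307.69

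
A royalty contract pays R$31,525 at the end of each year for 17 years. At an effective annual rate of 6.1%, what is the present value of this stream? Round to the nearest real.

R$327,933

Annuity factor a(17|0.061) = 10.402314; PV = 31525 × 10.402314 = 327,932.9510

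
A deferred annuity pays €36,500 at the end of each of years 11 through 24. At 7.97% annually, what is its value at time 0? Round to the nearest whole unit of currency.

Value one period before first payment (t=10): 36500 × [1 − (1+0.0797)^(−14)] / 0.0797 = 36500 × 8.258622 = 301,439.7065
PV₀ = 301,439.7065 / (1+0.0797)^10 = 301,439.7065 / 2.152935 = 140,013.3493

€140,013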